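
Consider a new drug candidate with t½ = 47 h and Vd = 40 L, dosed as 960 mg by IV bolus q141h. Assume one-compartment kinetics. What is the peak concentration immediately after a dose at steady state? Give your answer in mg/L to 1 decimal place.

27.4 mg/L

τ = 141 h = 3 half-lives, so f = (1/2)^3 = 0.125.
Accumulation ratio R = 1/(1 − f) = 1/0.875 = 8/7.
Single-dose peak C₀ = D/Vd = 960/40 = 24 mg/L.
Steady-state peak Cmax,ss = C₀·R = 24 × 8/7 ≈ 27.429 mg/L.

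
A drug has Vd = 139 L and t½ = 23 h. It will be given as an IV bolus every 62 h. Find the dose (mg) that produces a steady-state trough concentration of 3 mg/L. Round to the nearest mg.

2285 mg

τ/t½ = 62/23 ≈ 2.6957, so f = (1/2)^(62/23) ≈ 0.154358.
Cmin,ss = (D/Vd)·f/(1−f), so D = Cmin,ss·Vd·(1−f)/f.
D = 3 × 139 × (1−f)/f ≈ 3 × 139 × 5.47845 ≈ 2284.51 mg.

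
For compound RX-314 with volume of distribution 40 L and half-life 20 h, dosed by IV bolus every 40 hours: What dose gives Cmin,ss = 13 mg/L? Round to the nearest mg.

1560 mg

τ/t½ = 40/20 ≈ 2, so f = (1/2)^(40/20) ≈ 0.250000.
Cmin,ss = (D/Vd)·f/(1−f), so D = Cmin,ss·Vd·(1−f)/f.
D = 13 × 40 × (1−f)/f ≈ 13 × 40 × 3.00000 ≈ 1560.00 mg.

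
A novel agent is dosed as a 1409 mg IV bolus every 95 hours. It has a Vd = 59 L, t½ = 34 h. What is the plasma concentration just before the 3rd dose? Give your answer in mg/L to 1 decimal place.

f = (1/2)^(τ/t½) = (1/2)^(95/34) ≈ 0.1442.
C₀ = D/Vd = 1409/59 ≈ 23.881 mg/L.
Before the 3rd dose, 2 doses have been given. Superposition: Cmin = C₀·(f + f²).
≈ 23.881 × (0.1442 + 0.0208) ≈ 23.881 × 0.1650 ≈ 3.940 mg/L.

3.9 mg/L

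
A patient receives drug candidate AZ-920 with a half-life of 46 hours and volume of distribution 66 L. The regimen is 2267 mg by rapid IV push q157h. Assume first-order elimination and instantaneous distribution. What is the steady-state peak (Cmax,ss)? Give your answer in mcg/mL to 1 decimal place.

τ/t½ = 157/46 ≈ 3.413, so fraction remaining f = (1/2)^(157/46) ≈ 0.0939.
Accumulation ratio R = 1/(1 − f) ≈ 1/0.9061 ≈ 1.1036.
Single-dose peak C₀ = D/Vd = 2267/66 ≈ 34.348 mcg/mL.
Steady-state peak Cmax,ss = C₀·R ≈ 34.348 × 1.1036 ≈ 37.906 mcg/mL.

37.9 mcg/mL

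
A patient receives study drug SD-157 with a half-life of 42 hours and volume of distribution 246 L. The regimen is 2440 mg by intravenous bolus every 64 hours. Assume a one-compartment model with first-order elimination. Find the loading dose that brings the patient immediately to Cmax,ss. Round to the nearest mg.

3741 mg

f = (1/2)^(64/42) ≈ 0.347766; accumulation ratio R = 1/(1−f) ≈ 1.53319.
Loading dose to hit Cmax,ss on first dose: D_load = D_maint·R ≈ 2440 × 1.53319 ≈ 3740.98 mg.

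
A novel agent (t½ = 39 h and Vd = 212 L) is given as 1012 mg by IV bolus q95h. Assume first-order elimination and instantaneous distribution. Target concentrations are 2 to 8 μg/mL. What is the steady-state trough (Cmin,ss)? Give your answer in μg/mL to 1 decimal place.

τ/t½ = 95/39 ≈ 2.4359, so fraction remaining f = (1/2)^(95/39) ≈ 0.1848.
Accumulation ratio R = 1/(1 − f) ≈ 1/0.8152 ≈ 1.2267.
Each bolus raises the concentration by D/Vd = 1012/212 ≈ 4.774 μg/mL.
Cmax,ss = C₀/(1 − f) ≈ 4.774/0.8152 ≈ 5.856 μg/mL.
Steady-state trough Cmin,ss = Cmax,ss·f ≈ 5.856 × 0.1848 ≈ 1.082 μg/mL.
Trough 1.1 μg/mL vs MEC 2 μg/mL: subtherapeutic.

1.1 μg/mL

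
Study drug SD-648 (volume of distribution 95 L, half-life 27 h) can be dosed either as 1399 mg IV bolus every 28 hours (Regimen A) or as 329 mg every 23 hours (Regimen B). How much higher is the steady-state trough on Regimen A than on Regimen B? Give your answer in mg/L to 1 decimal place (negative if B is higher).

Regimen A: f = (1/2)^(28/27) ≈ 0.4873; Cmin,ss = (1399/95)·f/(1−f) ≈ 13.997 mg/L.
Regimen B: f = (1/2)^(23/27) ≈ 0.5541; Cmin,ss = (329/95)·f/(1−f) ≈ 4.304 mg/L.
Difference ≈ 13.997 − 4.304 ≈ 9.693 mg/L.

9.7 mg/L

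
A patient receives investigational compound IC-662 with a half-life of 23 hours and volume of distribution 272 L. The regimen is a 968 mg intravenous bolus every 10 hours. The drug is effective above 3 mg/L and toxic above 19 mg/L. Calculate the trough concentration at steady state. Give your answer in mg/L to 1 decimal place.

10.1 mg/L

Over one 10-h interval, 10/23 ≈ 0.43478 half-lives elapse, leaving f ≈ 0.7398 of each dose.
At steady state, accumulation factor R = 1/(1 − e^(−kτ)) ≈ 3.8432.
Each bolus raises the concentration by D/Vd = 968/272 ≈ 3.559 mg/L.
Steady-state peak Cmax,ss = C₀·R ≈ 3.559 × 3.8432 ≈ 13.678 mg/L.
Steady-state trough Cmin,ss = Cmax,ss·f ≈ 13.678 × 0.7398 ≈ 10.119 mg/L.
Trough 10.1 mg/L vs MEC 3 mg/L: adequate.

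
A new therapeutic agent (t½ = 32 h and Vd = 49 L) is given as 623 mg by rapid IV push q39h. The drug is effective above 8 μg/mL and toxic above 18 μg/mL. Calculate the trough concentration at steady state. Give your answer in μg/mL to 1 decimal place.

τ/t½ = 39/32 ≈ 1.2188, so fraction remaining f = (1/2)^(39/32) ≈ 0.4297.
Single-dose peak C₀ = D/Vd = 623/49 ≈ 12.714 μg/mL.
Steady-state trough Cmin,ss = C₀·f/(1−f) ≈ 12.714 × 0.4297/0.5703 ≈ 9.580 μg/mL.
Trough 9.6 μg/mL vs MEC 8 μg/mL: adequate.

9.6 μg/mL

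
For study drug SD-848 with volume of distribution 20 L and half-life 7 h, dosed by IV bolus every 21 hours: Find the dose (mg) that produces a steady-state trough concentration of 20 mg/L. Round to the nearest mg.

τ/t½ = 21/7 ≈ 3, so f = (1/2)^(21/7) ≈ 0.125000.
Cmin,ss = (D/Vd)·f/(1−f), so D = Cmin,ss·Vd·(1−f)/f.
D = 20 × 20 × (1−f)/f ≈ 20 × 20 × 7.00000 ≈ 2800.00 mg.

2800 mg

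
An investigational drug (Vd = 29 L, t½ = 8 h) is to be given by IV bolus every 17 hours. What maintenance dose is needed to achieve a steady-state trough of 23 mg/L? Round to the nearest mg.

2242 mg

τ/t½ = 17/8 ≈ 2.125, so f = (1/2)^(17/8) ≈ 0.229251.
Cmin,ss = (D/Vd)·f/(1−f), so D = Cmin,ss·Vd·(1−f)/f.
D = 23 × 29 × (1−f)/f ≈ 23 × 29 × 3.36203 ≈ 2242.47 mg.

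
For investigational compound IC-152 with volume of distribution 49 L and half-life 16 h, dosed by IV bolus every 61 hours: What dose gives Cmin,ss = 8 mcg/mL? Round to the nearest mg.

5116 mg

τ/t½ = 61/16 ≈ 3.8125, so f = (1/2)^(61/16) ≈ 0.071174.
Cmin,ss = (D/Vd)·f/(1−f), so D = Cmin,ss·Vd·(1−f)/f.
D = 8 × 49 × (1−f)/f ≈ 8 × 49 × 13.05007 ≈ 5115.63 mg.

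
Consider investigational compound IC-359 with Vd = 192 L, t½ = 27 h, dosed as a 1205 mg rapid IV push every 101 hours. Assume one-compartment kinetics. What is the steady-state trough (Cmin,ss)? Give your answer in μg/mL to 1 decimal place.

0.5 μg/mL

τ/t½ = 101/27 ≈ 3.7407, so fraction remaining f = (1/2)^(101/27) ≈ 0.0748.
At steady state, accumulation factor R = 1/(1 − e^(−kτ)) ≈ 1.0808.
Single-dose peak C₀ = D/Vd = 1205/192 ≈ 6.276 μg/mL.
Steady-state peak Cmax,ss = C₀·R ≈ 6.276 × 1.0808 ≈ 6.783 μg/mL.
Steady-state trough Cmin,ss = Cmax,ss·f ≈ 6.783 × 0.0748 ≈ 0.507 μg/mL.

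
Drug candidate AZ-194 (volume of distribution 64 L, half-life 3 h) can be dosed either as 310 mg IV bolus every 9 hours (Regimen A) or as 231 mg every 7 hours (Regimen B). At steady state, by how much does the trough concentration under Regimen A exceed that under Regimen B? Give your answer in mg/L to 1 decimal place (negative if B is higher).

Regimen A: f = (1/2)^(9/3) ≈ 0.1250; Cmin,ss = (310/64)·f/(1−f) ≈ 0.692 mg/L.
Regimen B: f = (1/2)^(7/3) ≈ 0.1984; Cmin,ss = (231/64)·f/(1−f) ≈ 0.893 mg/L.
Difference ≈ 0.692 − 0.893 ≈ -0.201 mg/L.

-0.2 mg/L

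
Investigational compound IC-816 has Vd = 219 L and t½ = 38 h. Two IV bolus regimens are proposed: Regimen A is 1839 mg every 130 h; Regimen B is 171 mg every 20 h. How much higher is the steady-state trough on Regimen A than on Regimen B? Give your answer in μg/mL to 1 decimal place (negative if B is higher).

Regimen A: f = (1/2)^(130/38) ≈ 0.0934; Cmin,ss = (1839/219)·f/(1−f) ≈ 0.865 μg/mL.
Regimen B: f = (1/2)^(20/38) ≈ 0.6943; Cmin,ss = (171/219)·f/(1−f) ≈ 1.773 μg/mL.
Difference ≈ 0.865 − 1.773 ≈ -0.908 μg/mL.

-0.9 μg/mL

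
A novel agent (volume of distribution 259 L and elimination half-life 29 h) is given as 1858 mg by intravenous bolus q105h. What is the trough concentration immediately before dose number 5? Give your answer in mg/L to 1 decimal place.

0.6 mg/L

f = (1/2)^(τ/t½) = (1/2)^(105/29) ≈ 0.0813.
C₀ = D/Vd = 1858/259 ≈ 7.174 mg/L.
Before the 5th dose, 4 doses have been given. Superposition: Cmin = C₀·(f + f² + … + f^4).
≈ 7.174 × (0.0813 + 0.0066 + 0.0005 + 0.0000) ≈ 7.174 × 0.0884 ≈ 0.634 mg/L.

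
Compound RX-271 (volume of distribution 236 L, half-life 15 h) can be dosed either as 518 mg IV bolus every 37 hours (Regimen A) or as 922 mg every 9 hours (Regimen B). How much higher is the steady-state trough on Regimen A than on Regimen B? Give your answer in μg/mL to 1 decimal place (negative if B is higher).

-7.1 μg/mL

Regimen A: f = (1/2)^(37/15) ≈ 0.1809; Cmin,ss = (518/236)·f/(1−f) ≈ 0.485 μg/mL.
Regimen B: f = (1/2)^(9/15) ≈ 0.6598; Cmin,ss = (922/236)·f/(1−f) ≈ 7.577 μg/mL.
Difference ≈ 0.485 − 7.577 ≈ -7.092 μg/mL.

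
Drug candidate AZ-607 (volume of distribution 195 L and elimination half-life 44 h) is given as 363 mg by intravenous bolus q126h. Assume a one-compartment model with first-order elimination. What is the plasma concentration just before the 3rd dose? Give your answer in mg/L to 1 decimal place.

f = (1/2)^(τ/t½) = (1/2)^(126/44) ≈ 0.1374.
C₀ = D/Vd = 363/195 ≈ 1.862 mg/L.
Before the 3rd dose, 2 doses have been given. Superposition: Cmin = C₀·(f + f²).
≈ 1.862 × (0.1374 + 0.0189) ≈ 1.862 × 0.1563 ≈ 0.291 mg/L.

0.3 mg/L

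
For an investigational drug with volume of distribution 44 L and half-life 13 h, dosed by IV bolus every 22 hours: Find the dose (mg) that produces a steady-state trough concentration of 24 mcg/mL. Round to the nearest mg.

2357 mg

τ/t½ = 22/13 ≈ 1.6923, so f = (1/2)^(22/13) ≈ 0.309432.
Cmin,ss = (D/Vd)·f/(1−f), so D = Cmin,ss·Vd·(1−f)/f.
D = 24 × 44 × (1−f)/f ≈ 24 × 44 × 2.23173 ≈ 2356.71 mg.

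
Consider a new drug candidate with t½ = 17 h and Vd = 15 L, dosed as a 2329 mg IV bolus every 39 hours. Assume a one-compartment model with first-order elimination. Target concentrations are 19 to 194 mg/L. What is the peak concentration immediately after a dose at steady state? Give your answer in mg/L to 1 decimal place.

Over one 39-h interval, 39/17 ≈ 2.2941 half-lives elapse, leaving f ≈ 0.2039 of each dose.
At steady state, accumulation factor R = 1/(1 − e^(−kτ)) ≈ 1.2561.
Single-dose peak C₀ = D/Vd = 2329/15 ≈ 155.267 mg/L.
Steady-state peak Cmax,ss = C₀·R ≈ 155.267 × 1.2561 ≈ 195.031 mg/L.
Peak 195.0 mg/L vs MTC 194 mg/L: exceeds toxic threshold.

195.0 mg/L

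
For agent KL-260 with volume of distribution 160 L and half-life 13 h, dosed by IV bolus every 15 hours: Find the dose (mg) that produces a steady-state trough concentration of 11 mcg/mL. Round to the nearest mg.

τ/t½ = 15/13 ≈ 1.1538, so f = (1/2)^(15/13) ≈ 0.449425.
Cmin,ss = (D/Vd)·f/(1−f), so D = Cmin,ss·Vd·(1−f)/f.
D = 11 × 160 × (1−f)/f ≈ 11 × 160 × 1.22507 ≈ 2156.12 mg.

2156 mg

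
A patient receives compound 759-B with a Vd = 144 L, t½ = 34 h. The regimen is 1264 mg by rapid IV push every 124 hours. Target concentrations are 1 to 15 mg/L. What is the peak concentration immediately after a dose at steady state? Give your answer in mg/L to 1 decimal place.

9.5 mg/L

k = ln2/t½ = ln2/34 ≈ 0.020387 h⁻¹; fraction remaining f = e^(−kτ) = e^(−0.020387×124) ≈ 0.0798.
Accumulation ratio R = 1/(1 − f) ≈ 1/0.9202 ≈ 1.0867.
Single-dose peak C₀ = D/Vd = 1264/144 ≈ 8.778 mg/L.
Cmax,ss = C₀/(1 − f) ≈ 8.778/0.9202 ≈ 9.539 mg/L.
Peak 9.5 mg/L vs MTC 15 mg/L: below toxic threshold.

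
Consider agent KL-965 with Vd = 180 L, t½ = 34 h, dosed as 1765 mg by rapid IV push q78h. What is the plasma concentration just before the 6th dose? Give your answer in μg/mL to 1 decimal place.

f = (1/2)^(τ/t½) = (1/2)^(78/34) ≈ 0.2039.
C₀ = D/Vd = 1765/180 ≈ 9.806 μg/mL.
Before the 6th dose, 5 doses have been given. Superposition: Cmin = C₀·(f + f² + … + f^5).
≈ 9.806 × (0.2039 + 0.0416 + 0.0085 + 0.0017 + 0.0004) ≈ 9.806 × 0.2561 ≈ 2.511 μg/mL.

2.5 μg/mL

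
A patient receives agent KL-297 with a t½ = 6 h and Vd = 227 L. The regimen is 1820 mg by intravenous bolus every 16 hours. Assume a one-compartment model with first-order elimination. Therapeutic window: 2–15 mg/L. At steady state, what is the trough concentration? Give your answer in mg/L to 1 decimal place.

Over one 16-h interval, 16/6 ≈ 2.6667 half-lives elapse, leaving f ≈ 0.1575 of each dose.
Each bolus raises the concentration by D/Vd = 1820/227 ≈ 8.018 mg/L.
Steady-state trough Cmin,ss = C₀·f/(1−f) ≈ 8.018 × 0.1575/0.8425 ≈ 1.499 mg/L.
Trough 1.5 mg/L vs MEC 2 mg/L: subtherapeutic.

1.5 mg/L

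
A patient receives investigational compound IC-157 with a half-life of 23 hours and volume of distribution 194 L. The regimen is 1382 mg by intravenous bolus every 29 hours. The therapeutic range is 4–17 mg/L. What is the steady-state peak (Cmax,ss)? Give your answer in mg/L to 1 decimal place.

Over one 29-h interval, 29/23 ≈ 1.2609 half-lives elapse, leaving f ≈ 0.4173 of each dose.
Accumulation ratio R = 1/(1 − f) ≈ 1/0.5827 ≈ 1.7161.
Single-dose peak C₀ = D/Vd = 1382/194 ≈ 7.124 mg/L.
Cmax,ss = C₀/(1 − f) ≈ 7.124/0.5827 ≈ 12.226 mg/L.
Peak 12.2 mg/L vs MTC 17 mg/L: below toxic threshold.

12.2 mg/L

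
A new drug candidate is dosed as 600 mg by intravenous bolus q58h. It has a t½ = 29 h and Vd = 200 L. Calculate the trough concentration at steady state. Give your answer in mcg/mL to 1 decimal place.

1.0 mcg/mL

The dosing interval is 2 half-lives, so f = 2^(−2) = 0.25.
Accumulation ratio R = 1/(1 − f) = 1/0.75 = 4/3.
Single-dose peak C₀ = D/Vd = 600/200 = 3 mcg/mL.
Steady-state peak Cmax,ss = C₀·R = 3 × 4/3 ≈ 4.000 mcg/mL.
Steady-state trough Cmin,ss = Cmax,ss·f ≈ 4.000 × 0.25 ≈ 1.000 mcg/mL.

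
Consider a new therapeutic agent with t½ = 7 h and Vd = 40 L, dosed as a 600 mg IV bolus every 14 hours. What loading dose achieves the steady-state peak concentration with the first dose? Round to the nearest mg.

f = (1/2)^(14/7) ≈ 0.250000; accumulation ratio R = 1/(1−f) ≈ 1.33333.
Loading dose to hit Cmax,ss on first dose: D_load = D_maint·R ≈ 600 × 1.33333 ≈ 800.00 mg.

800 mg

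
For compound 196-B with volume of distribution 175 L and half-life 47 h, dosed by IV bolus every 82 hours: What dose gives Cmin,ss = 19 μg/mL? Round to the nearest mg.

7818 mg

τ/t½ = 82/47 ≈ 1.7447, so f = (1/2)^(82/47) ≈ 0.298400.
Cmin,ss = (D/Vd)·f/(1−f), so D = Cmin,ss·Vd·(1−f)/f.
D = 19 × 175 × (1−f)/f ≈ 19 × 175 × 2.35121 ≈ 7817.77 mg.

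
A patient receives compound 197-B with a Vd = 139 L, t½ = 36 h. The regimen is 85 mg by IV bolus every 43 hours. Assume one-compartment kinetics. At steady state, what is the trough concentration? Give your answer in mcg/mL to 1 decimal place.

0.5 mcg/mL

Over one 43-h interval, 43/36 ≈ 1.1944 half-lives elapse, leaving f ≈ 0.4370 of each dose.
At steady state, accumulation factor R = 1/(1 − e^(−kτ)) ≈ 1.7762.
Single-dose peak C₀ = D/Vd = 85/139 ≈ 0.612 mcg/mL.
Cmax,ss = C₀/(1 − f) ≈ 0.612/0.5630 ≈ 1.087 mcg/mL.
Steady-state trough Cmin,ss = Cmax,ss·f ≈ 1.087 × 0.4370 ≈ 0.475 mcg/mL.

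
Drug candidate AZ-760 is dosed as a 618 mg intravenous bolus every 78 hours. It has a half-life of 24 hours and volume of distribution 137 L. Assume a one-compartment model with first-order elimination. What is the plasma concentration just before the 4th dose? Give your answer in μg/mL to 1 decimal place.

0.5 μg/mL

f = (1/2)^(τ/t½) = (1/2)^(78/24) ≈ 0.1051.
C₀ = D/Vd = 618/137 ≈ 4.511 μg/mL.
Before the 4th dose, 3 doses have been given. Superposition: Cmin = C₀·(f + f² + … + f^3).
≈ 4.511 × (0.1051 + 0.0110 + 0.0012) ≈ 4.511 × 0.1173 ≈ 0.529 μg/mL.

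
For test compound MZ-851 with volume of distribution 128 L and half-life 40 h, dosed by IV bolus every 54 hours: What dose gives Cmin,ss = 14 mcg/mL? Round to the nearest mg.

2776 mg

τ/t½ = 54/40 ≈ 1.35, so f = (1/2)^(54/40) ≈ 0.392292.
Cmin,ss = (D/Vd)·f/(1−f), so D = Cmin,ss·Vd·(1−f)/f.
D = 14 × 128 × (1−f)/f ≈ 14 × 128 × 1.54912 ≈ 2776.02 mg.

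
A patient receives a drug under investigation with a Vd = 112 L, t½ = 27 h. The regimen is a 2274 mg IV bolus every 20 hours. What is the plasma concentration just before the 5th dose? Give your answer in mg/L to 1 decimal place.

f = (1/2)^(τ/t½) = (1/2)^(20/27) ≈ 0.5984.
C₀ = D/Vd = 2274/112 ≈ 20.304 mg/L.
Before the 5th dose, 4 doses have been given. Superposition: Cmin = C₀·(f + f² + … + f^4).
≈ 20.304 × (0.5984 + 0.3581 + 0.2143 + 0.1282) ≈ 20.304 × 1.2990 ≈ 26.375 mg/L.

26.4 mg/L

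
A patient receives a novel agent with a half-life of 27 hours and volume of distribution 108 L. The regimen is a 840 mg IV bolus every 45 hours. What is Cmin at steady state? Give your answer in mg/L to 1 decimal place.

3.6 mg/L

τ/t½ = 45/27 ≈ 1.6667, so fraction remaining f = (1/2)^(45/27) ≈ 0.3150.
Accumulation ratio R = 1/(1 − f) ≈ 1/0.6850 ≈ 1.4599.
Single-dose peak C₀ = D/Vd = 840/108 ≈ 7.778 mg/L.
Cmax,ss = C₀/(1 − f) ≈ 7.778/0.6850 ≈ 11.355 mg/L.
One interval later, Cmin,ss = Cmax,ss·e^(−kτ) ≈ 11.355 × 0.3150 ≈ 3.577 mg/L.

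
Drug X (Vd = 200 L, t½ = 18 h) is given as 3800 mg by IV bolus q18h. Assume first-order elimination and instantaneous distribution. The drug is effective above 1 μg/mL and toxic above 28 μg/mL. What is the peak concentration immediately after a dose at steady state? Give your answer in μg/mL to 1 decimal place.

38.0 μg/mL

τ = 18 h = 1 half-life, so f = (1/2)^1 = 0.5.
At steady state, R = 1/(1 − 0.5) = 2/1.
Single-dose peak C₀ = D/Vd = 3800/200 = 19 μg/mL.
Steady-state peak Cmax,ss = C₀·R = 19 × 2/1 ≈ 38.000 μg/mL.
Peak 38.0 μg/mL vs MTC 28 μg/mL: exceeds toxic threshold.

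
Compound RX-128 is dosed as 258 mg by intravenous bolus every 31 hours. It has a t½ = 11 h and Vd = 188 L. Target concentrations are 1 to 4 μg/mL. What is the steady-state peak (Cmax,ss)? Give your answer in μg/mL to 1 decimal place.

τ/t½ = 31/11 ≈ 2.8182, so fraction remaining f = (1/2)^(31/11) ≈ 0.1418.
Accumulation ratio R = 1/(1 − f) ≈ 1/0.8582 ≈ 1.1652.
Each bolus raises the concentration by D/Vd = 258/188 ≈ 1.372 μg/mL.
Cmax,ss = C₀/(1 − f) ≈ 1.372/0.8582 ≈ 1.599 μg/mL.
Peak 1.6 μg/mL vs MTC 4 μg/mL: below toxic threshold.

1.6 μg/mL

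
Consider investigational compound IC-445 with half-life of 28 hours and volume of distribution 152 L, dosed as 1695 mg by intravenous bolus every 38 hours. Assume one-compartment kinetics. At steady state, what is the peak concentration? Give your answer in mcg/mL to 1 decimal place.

Over one 38-h interval, 38/28 ≈ 1.3571 half-lives elapse, leaving f ≈ 0.3904 of each dose.
Accumulation ratio R = 1/(1 − f) ≈ 1/0.6096 ≈ 1.6404.
Single-dose peak C₀ = D/Vd = 1695/152 ≈ 11.151 mcg/mL.
Cmax,ss = C₀/(1 − f) ≈ 11.151/0.6096 ≈ 18.292 mcg/mL.

18.3 mcg/mL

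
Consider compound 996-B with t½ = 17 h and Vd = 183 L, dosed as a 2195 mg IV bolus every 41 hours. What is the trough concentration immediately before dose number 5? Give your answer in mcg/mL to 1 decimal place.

f = (1/2)^(τ/t½) = (1/2)^(41/17) ≈ 0.1879.
C₀ = D/Vd = 2195/183 ≈ 11.995 mcg/mL.
Before the 5th dose, 4 doses have been given. Superposition: Cmin = C₀·(f + f² + … + f^4).
≈ 11.995 × (0.1879 + 0.0353 + 0.0066 + 0.0012) ≈ 11.995 × 0.2310 ≈ 2.771 mcg/mL.

2.8 mcg/mL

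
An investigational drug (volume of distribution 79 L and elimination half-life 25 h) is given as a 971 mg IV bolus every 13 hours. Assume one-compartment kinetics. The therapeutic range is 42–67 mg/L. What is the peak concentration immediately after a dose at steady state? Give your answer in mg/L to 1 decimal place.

40.6 mg/L

k = ln2/t½ = ln2/25 ≈ 0.027726 h⁻¹; fraction remaining f = e^(−kτ) = e^(−0.027726×13) ≈ 0.6974.
Accumulation ratio R = 1/(1 − f) ≈ 1/0.3026 ≈ 3.3047.
Each bolus raises the concentration by D/Vd = 971/79 ≈ 12.291 mg/L.
Steady-state peak Cmax,ss = C₀·R ≈ 12.291 × 3.3047 ≈ 40.618 mg/L.
Peak 40.6 mg/L vs MTC 67 mg/L: below toxic threshold.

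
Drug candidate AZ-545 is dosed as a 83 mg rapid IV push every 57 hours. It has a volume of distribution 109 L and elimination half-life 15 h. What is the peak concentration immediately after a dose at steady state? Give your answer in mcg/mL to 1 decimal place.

τ/t½ = 57/15 ≈ 3.8, so fraction remaining f = (1/2)^(57/15) ≈ 0.0718.
Accumulation ratio R = 1/(1 − f) ≈ 1/0.9282 ≈ 1.0774.
Single-dose peak C₀ = D/Vd = 83/109 ≈ 0.761 mcg/mL.
Steady-state peak Cmax,ss = C₀·R ≈ 0.761 × 1.0774 ≈ 0.820 mcg/mL.

0.8 mcg/mL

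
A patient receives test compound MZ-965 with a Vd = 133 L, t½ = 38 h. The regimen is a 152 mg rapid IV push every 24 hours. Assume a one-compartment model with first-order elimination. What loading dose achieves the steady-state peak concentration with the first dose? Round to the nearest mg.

f = (1/2)^(24/38) ≈ 0.645470; accumulation ratio R = 1/(1−f) ≈ 2.82064.
Loading dose to hit Cmax,ss on first dose: D_load = D_maint·R ≈ 152 × 2.82064 ≈ 428.74 mg.

429 mg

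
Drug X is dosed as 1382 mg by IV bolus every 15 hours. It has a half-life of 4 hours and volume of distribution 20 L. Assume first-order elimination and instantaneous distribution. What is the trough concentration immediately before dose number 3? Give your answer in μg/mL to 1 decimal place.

f = (1/2)^(τ/t½) = (1/2)^(15/4) ≈ 0.0743.
C₀ = D/Vd = 1382/20 ≈ 69.100 μg/mL.
Before the 3rd dose, 2 doses have been given. Superposition: Cmin = C₀·(f + f²).
≈ 69.100 × (0.0743 + 0.0055) ≈ 69.100 × 0.0798 ≈ 5.514 μg/mL.

5.5 μg/mL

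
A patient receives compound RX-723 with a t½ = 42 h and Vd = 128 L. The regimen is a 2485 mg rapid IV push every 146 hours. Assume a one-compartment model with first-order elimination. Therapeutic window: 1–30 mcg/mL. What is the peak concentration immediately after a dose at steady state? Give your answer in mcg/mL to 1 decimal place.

21.3 mcg/mL

Over one 146-h interval, 146/42 ≈ 3.4762 half-lives elapse, leaving f ≈ 0.0899 of each dose.
Accumulation ratio R = 1/(1 − f) ≈ 1/0.9101 ≈ 1.0988.
Single-dose peak C₀ = D/Vd = 2485/128 ≈ 19.414 mcg/mL.
Steady-state peak Cmax,ss = C₀·R ≈ 19.414 × 1.0988 ≈ 21.332 mcg/mL.
Peak 21.3 mcg/mL vs MTC 30 mcg/mL: below toxic threshold.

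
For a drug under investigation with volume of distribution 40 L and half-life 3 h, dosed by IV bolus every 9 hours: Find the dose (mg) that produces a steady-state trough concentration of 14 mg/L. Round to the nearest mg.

τ/t½ = 9/3 ≈ 3, so f = (1/2)^(9/3) ≈ 0.125000.
Cmin,ss = (D/Vd)·f/(1−f), so D = Cmin,ss·Vd·(1−f)/f.
D = 14 × 40 × (1−f)/f ≈ 14 × 40 × 7.00000 ≈ 3920.00 mg.

3920 mg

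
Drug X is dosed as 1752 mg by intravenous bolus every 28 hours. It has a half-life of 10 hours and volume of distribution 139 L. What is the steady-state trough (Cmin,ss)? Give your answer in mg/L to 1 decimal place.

2.1 mg/L

Over one 28-h interval, 28/10 ≈ 2.8 half-lives elapse, leaving f ≈ 0.1436 of each dose.
At steady state, accumulation factor R = 1/(1 − e^(−kτ)) ≈ 1.1677.
Single-dose peak C₀ = D/Vd = 1752/139 ≈ 12.604 mg/L.
Cmax,ss = C₀/(1 − f) ≈ 12.604/0.8564 ≈ 14.717 mg/L.
One interval later, Cmin,ss = Cmax,ss·e^(−kτ) ≈ 14.717 × 0.1436 ≈ 2.113 mg/L.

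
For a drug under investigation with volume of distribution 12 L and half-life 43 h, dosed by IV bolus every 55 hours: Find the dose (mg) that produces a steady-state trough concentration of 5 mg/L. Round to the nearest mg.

86 mg

τ/t½ = 55/43 ≈ 1.2791, so f = (1/2)^(55/43) ≈ 0.412061.
Cmin,ss = (D/Vd)·f/(1−f), so D = Cmin,ss·Vd·(1−f)/f.
D = 5 × 12 × (1−f)/f ≈ 5 × 12 × 1.42683 ≈ 85.61 mg.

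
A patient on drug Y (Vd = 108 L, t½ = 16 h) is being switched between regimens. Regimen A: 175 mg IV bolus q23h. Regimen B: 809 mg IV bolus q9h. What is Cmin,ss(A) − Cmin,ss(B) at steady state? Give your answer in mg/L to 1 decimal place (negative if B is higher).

-14.8 mg/L

Regimen A: f = (1/2)^(23/16) ≈ 0.3692; Cmin,ss = (175/108)·f/(1−f) ≈ 0.948 mg/L.
Regimen B: f = (1/2)^(9/16) ≈ 0.6771; Cmin,ss = (809/108)·f/(1−f) ≈ 15.708 mg/L.
Difference ≈ 0.948 − 15.708 ≈ -14.760 mg/L.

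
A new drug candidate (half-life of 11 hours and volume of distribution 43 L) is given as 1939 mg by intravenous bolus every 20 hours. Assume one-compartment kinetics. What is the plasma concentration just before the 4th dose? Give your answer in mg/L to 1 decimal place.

f = (1/2)^(τ/t½) = (1/2)^(20/11) ≈ 0.2836.
C₀ = D/Vd = 1939/43 ≈ 45.093 mg/L.
Before the 4th dose, 3 doses have been given. Superposition: Cmin = C₀·(f + f² + … + f^3).
≈ 45.093 × (0.2836 + 0.0804 + 0.0228) ≈ 45.093 × 0.3868 ≈ 17.442 mg/L.

17.4 mg/L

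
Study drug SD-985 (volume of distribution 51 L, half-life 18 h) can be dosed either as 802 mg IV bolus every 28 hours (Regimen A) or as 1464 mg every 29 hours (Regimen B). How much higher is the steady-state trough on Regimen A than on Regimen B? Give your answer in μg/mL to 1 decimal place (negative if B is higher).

Regimen A: f = (1/2)^(28/18) ≈ 0.3402; Cmin,ss = (802/51)·f/(1−f) ≈ 8.108 μg/mL.
Regimen B: f = (1/2)^(29/18) ≈ 0.3273; Cmin,ss = (1464/51)·f/(1−f) ≈ 13.967 μg/mL.
Difference ≈ 8.108 − 13.967 ≈ -5.859 μg/mL.

-5.9 μg/mL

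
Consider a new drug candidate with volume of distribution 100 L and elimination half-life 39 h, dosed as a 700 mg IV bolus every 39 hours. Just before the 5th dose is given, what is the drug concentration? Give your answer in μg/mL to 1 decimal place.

6.6 μg/mL

f = (1/2)^(τ/t½) = (1/2)^(39/39) ≈ 0.5000.
C₀ = D/Vd = 700/100 ≈ 7.000 μg/mL.
Before the 5th dose, 4 doses have been given. Superposition: Cmin = C₀·(f + f² + … + f^4).
≈ 7.000 × (0.5000 + 0.2500 + 0.1250 + 0.0625) ≈ 7.000 × 0.9375 ≈ 6.562 μg/mL.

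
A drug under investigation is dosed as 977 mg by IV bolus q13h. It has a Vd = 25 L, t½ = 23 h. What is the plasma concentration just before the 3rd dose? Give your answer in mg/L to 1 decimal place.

44.3 mg/L

f = (1/2)^(τ/t½) = (1/2)^(13/23) ≈ 0.6759.
C₀ = D/Vd = 977/25 ≈ 39.080 mg/L.
Before the 3rd dose, 2 doses have been given. Superposition: Cmin = C₀·(f + f²).
≈ 39.080 × (0.6759 + 0.4568) ≈ 39.080 × 1.1327 ≈ 44.266 mg/L.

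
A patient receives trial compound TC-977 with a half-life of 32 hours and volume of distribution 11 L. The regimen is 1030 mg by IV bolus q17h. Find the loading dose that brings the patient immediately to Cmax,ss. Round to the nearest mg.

f = (1/2)^(17/32) ≈ 0.691955; accumulation ratio R = 1/(1−f) ≈ 3.24628.
Loading dose to hit Cmax,ss on first dose: D_load = D_maint·R ≈ 1030 × 3.24628 ≈ 3343.67 mg.

3344 mg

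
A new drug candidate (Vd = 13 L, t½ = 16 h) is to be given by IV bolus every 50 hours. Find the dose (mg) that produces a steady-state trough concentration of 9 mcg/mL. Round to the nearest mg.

904 mg

τ/t½ = 50/16 ≈ 3.125, so f = (1/2)^(50/16) ≈ 0.114626.
Cmin,ss = (D/Vd)·f/(1−f), so D = Cmin,ss·Vd·(1−f)/f.
D = 9 × 13 × (1−f)/f ≈ 9 × 13 × 7.72402 ≈ 903.71 mg.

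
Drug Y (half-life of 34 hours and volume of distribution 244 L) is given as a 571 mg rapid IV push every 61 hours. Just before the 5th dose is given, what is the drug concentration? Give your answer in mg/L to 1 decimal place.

f = (1/2)^(τ/t½) = (1/2)^(61/34) ≈ 0.2883.
C₀ = D/Vd = 571/244 ≈ 2.340 mg/L.
Before the 5th dose, 4 doses have been given. Superposition: Cmin = C₀·(f + f² + … + f^4).
≈ 2.340 × (0.2883 + 0.0831 + 0.0240 + 0.0069) ≈ 2.340 × 0.4023 ≈ 0.941 mg/L.

0.9 mg/L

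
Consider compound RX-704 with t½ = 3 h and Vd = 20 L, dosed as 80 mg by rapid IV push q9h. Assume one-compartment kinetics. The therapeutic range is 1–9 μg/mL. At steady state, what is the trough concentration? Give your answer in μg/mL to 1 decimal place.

The dosing interval is 3 half-lives, so f = 2^(−3) = 0.125.
At steady state, R = 1/(1 − 0.125) = 8/7.
Single-dose peak C₀ = D/Vd = 80/20 = 4 μg/mL.
Steady-state peak Cmax,ss = C₀·R = 4 × 8/7 ≈ 4.571 μg/mL.
Steady-state trough Cmin,ss = Cmax,ss·f ≈ 4.571 × 0.125 ≈ 0.571 μg/mL.
Trough 0.6 μg/mL vs MEC 1 μg/mL: subtherapeutic.

0.6 μg/mL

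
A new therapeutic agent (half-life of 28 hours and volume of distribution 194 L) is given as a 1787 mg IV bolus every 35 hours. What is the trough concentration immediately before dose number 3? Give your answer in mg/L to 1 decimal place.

5.5 mg/L

f = (1/2)^(τ/t½) = (1/2)^(35/28) ≈ 0.4204.
C₀ = D/Vd = 1787/194 ≈ 9.211 mg/L.
Before the 3rd dose, 2 doses have been given. Superposition: Cmin = C₀·(f + f²).
≈ 9.211 × (0.4204 + 0.1767) ≈ 9.211 × 0.5971 ≈ 5.500 mg/L.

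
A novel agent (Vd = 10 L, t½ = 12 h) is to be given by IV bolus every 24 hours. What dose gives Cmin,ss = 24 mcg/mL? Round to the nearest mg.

τ/t½ = 24/12 ≈ 2, so f = (1/2)^(24/12) ≈ 0.250000.
Cmin,ss = (D/Vd)·f/(1−f), so D = Cmin,ss·Vd·(1−f)/f.
D = 24 × 10 × (1−f)/f ≈ 24 × 10 × 3.00000 ≈ 720.00 mg.

720 mg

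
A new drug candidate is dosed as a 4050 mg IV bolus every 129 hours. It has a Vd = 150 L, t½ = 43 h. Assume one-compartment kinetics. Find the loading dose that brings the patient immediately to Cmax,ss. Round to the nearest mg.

4629 mg

f = (1/2)^(129/43) ≈ 0.125000; accumulation ratio R = 1/(1−f) ≈ 1.14286.
Loading dose to hit Cmax,ss on first dose: D_load = D_maint·R ≈ 4050 × 1.14286 ≈ 4628.58 mg.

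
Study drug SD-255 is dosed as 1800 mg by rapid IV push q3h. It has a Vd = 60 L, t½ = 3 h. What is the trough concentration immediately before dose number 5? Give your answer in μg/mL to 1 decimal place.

f = (1/2)^(τ/t½) = (1/2)^(3/3) ≈ 0.5000.
C₀ = D/Vd = 1800/60 ≈ 30.000 μg/mL.
Before the 5th dose, 4 doses have been given. Superposition: Cmin = C₀·(f + f² + … + f^4).
≈ 30.000 × (0.5000 + 0.2500 + 0.1250 + 0.0625) ≈ 30.000 × 0.9375 ≈ 28.125 μg/mL.

28.1 μg/mL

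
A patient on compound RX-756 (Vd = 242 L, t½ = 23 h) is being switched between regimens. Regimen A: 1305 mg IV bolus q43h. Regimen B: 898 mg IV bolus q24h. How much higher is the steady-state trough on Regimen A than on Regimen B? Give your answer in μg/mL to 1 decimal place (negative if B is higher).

-1.5 μg/mL

Regimen A: f = (1/2)^(43/23) ≈ 0.2737; Cmin,ss = (1305/242)·f/(1−f) ≈ 2.032 μg/mL.
Regimen B: f = (1/2)^(24/23) ≈ 0.4852; Cmin,ss = (898/242)·f/(1−f) ≈ 3.497 μg/mL.
Difference ≈ 2.032 − 3.497 ≈ -1.465 μg/mL.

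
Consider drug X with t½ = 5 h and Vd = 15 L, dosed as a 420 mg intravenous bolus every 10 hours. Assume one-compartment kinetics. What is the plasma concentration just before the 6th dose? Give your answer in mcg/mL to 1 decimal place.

f = (1/2)^(τ/t½) = (1/2)^(10/5) ≈ 0.2500.
C₀ = D/Vd = 420/15 ≈ 28.000 mcg/mL.
Before the 6th dose, 5 doses have been given. Superposition: Cmin = C₀·(f + f² + … + f^5).
≈ 28.000 × (0.2500 + 0.0625 + 0.0156 + 0.0039 + 0.0010) ≈ 28.000 × 0.3330 ≈ 9.324 mcg/mL.

9.3 mcg/mL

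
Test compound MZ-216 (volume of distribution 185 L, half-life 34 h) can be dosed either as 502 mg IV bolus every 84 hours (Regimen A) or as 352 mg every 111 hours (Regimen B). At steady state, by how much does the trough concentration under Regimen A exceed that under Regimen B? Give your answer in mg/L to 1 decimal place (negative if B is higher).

Regimen A: f = (1/2)^(84/34) ≈ 0.1804; Cmin,ss = (502/185)·f/(1−f) ≈ 0.597 mg/L.
Regimen B: f = (1/2)^(111/34) ≈ 0.1040; Cmin,ss = (352/185)·f/(1−f) ≈ 0.221 mg/L.
Difference ≈ 0.597 − 0.221 ≈ 0.376 mg/L.

0.4 mg/L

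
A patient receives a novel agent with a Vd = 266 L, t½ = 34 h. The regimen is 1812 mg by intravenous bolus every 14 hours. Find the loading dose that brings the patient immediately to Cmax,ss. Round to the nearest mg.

f = (1/2)^(14/34) ≈ 0.751703; accumulation ratio R = 1/(1−f) ≈ 4.02743.
Loading dose to hit Cmax,ss on first dose: D_load = D_maint·R ≈ 1812 × 4.02743 ≈ 7297.70 mg.

7298 mg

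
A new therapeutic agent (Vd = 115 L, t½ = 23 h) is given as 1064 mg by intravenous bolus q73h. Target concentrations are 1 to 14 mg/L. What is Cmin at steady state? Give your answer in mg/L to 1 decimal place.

Over one 73-h interval, 73/23 ≈ 3.1739 half-lives elapse, leaving f ≈ 0.1108 of each dose.
At steady state, accumulation factor R = 1/(1 − e^(−kτ)) ≈ 1.1246.
Single-dose peak C₀ = D/Vd = 1064/115 ≈ 9.252 mg/L.
Steady-state peak Cmax,ss = C₀·R ≈ 9.252 × 1.1246 ≈ 10.405 mg/L.
Steady-state trough Cmin,ss = Cmax,ss·f ≈ 10.405 × 0.1108 ≈ 1.153 mg/L.
Trough 1.2 mg/L vs MEC 1 mg/L: adequate.

1.2 mg/L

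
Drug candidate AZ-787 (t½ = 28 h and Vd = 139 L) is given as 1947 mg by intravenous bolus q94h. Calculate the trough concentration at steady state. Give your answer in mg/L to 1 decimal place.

τ/t½ = 94/28 ≈ 3.3571, so fraction remaining f = (1/2)^(94/28) ≈ 0.0976.
Accumulation ratio R = 1/(1 − f) ≈ 1/0.9024 ≈ 1.1082.
Each bolus raises the concentration by D/Vd = 1947/139 ≈ 14.007 mg/L.
Cmax,ss = C₀/(1 − f) ≈ 14.007/0.9024 ≈ 15.522 mg/L.
One interval later, Cmin,ss = Cmax,ss·e^(−kτ) ≈ 15.522 × 0.0976 ≈ 1.515 mg/L.

1.5 mg/L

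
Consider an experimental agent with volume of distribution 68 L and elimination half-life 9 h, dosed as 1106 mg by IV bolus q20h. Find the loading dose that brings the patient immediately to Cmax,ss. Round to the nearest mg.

1408 mg

f = (1/2)^(20/9) ≈ 0.214311; accumulation ratio R = 1/(1−f) ≈ 1.27277.
Loading dose to hit Cmax,ss on first dose: D_load = D_maint·R ≈ 1106 × 1.27277 ≈ 1407.68 mg.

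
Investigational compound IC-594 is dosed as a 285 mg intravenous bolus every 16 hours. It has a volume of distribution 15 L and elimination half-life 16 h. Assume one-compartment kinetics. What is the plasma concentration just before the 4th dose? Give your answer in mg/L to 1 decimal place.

f = (1/2)^(τ/t½) = (1/2)^(16/16) ≈ 0.5000.
C₀ = D/Vd = 285/15 ≈ 19.000 mg/L.
Before the 4th dose, 3 doses have been given. Superposition: Cmin = C₀·(f + f² + … + f^3).
≈ 19.000 × (0.5000 + 0.2500 + 0.1250) ≈ 19.000 × 0.8750 ≈ 16.625 mg/L.

16.6 mg/L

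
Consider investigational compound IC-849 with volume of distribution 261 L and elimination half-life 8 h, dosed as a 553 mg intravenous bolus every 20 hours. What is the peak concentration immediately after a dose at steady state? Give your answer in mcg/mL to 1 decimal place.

2.6 mcg/mL

k = ln2/t½ = ln2/8 ≈ 0.086643 h⁻¹; fraction remaining f = e^(−kτ) = e^(−0.086643×20) ≈ 0.1768.
Accumulation ratio R = 1/(1 − f) ≈ 1/0.8232 ≈ 1.2148.
Each bolus raises the concentration by D/Vd = 553/261 ≈ 2.119 mcg/mL.
Steady-state peak Cmax,ss = C₀·R ≈ 2.119 × 1.2148 ≈ 2.574 mcg/mL.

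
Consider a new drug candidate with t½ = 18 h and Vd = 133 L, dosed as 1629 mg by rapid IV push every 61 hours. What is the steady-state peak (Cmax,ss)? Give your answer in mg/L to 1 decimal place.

13.5 mg/L

Over one 61-h interval, 61/18 ≈ 3.3889 half-lives elapse, leaving f ≈ 0.0955 of each dose.
At steady state, accumulation factor R = 1/(1 − e^(−kτ)) ≈ 1.1056.
Single-dose peak C₀ = D/Vd = 1629/133 ≈ 12.248 mg/L.
Steady-state peak Cmax,ss = C₀·R ≈ 12.248 × 1.1056 ≈ 13.541 mg/L.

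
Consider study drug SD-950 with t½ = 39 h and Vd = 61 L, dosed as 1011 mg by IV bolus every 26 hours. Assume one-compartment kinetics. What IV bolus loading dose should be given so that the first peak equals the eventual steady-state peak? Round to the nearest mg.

f = (1/2)^(26/39) ≈ 0.629961; accumulation ratio R = 1/(1−f) ≈ 2.70242.
Loading dose to hit Cmax,ss on first dose: D_load = D_maint·R ≈ 1011 × 2.70242 ≈ 2732.15 mg.

2732 mg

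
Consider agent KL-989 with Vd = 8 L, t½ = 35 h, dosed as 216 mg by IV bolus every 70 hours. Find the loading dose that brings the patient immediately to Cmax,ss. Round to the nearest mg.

288 mg

f = (1/2)^(70/35) ≈ 0.250000; accumulation ratio R = 1/(1−f) ≈ 1.33333.
Loading dose to hit Cmax,ss on first dose: D_load = D_maint·R ≈ 216 × 1.33333 ≈ 288.00 mg.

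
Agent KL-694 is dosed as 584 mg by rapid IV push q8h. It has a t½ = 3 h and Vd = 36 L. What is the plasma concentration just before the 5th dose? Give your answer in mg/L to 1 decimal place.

f = (1/2)^(τ/t½) = (1/2)^(8/3) ≈ 0.1575.
C₀ = D/Vd = 584/36 ≈ 16.222 mg/L.
Before the 5th dose, 4 doses have been given. Superposition: Cmin = C₀·(f + f² + … + f^4).
≈ 16.222 × (0.1575 + 0.0248 + 0.0039 + 0.0006) ≈ 16.222 × 0.1868 ≈ 3.030 mg/L.

3.0 mg/L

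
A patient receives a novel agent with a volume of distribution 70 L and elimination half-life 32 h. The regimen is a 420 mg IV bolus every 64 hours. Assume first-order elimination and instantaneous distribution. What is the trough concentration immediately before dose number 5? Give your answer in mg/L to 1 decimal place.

2.0 mg/L

f = (1/2)^(τ/t½) = (1/2)^(64/32) ≈ 0.2500.
C₀ = D/Vd = 420/70 ≈ 6.000 mg/L.
Before the 5th dose, 4 doses have been given. Superposition: Cmin = C₀·(f + f² + … + f^4).
≈ 6.000 × (0.2500 + 0.0625 + 0.0156 + 0.0039) ≈ 6.000 × 0.3320 ≈ 1.992 mg/L.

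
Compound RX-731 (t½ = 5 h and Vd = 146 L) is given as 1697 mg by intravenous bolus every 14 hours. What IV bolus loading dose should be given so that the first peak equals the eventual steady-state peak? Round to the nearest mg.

f = (1/2)^(14/5) ≈ 0.143587; accumulation ratio R = 1/(1−f) ≈ 1.16766.
Loading dose to hit Cmax,ss on first dose: D_load = D_maint·R ≈ 1697 × 1.16766 ≈ 1981.52 mg.

1982 mg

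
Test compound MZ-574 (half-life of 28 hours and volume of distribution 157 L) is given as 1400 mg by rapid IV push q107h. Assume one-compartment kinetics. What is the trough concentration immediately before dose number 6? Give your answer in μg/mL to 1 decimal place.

f = (1/2)^(τ/t½) = (1/2)^(107/28) ≈ 0.0707.
C₀ = D/Vd = 1400/157 ≈ 8.917 μg/mL.
Before the 6th dose, 5 doses have been given. Superposition: Cmin = C₀·(f + f² + … + f^5).
≈ 8.917 × (0.0707 + 0.0050 + 0.0004 + 0.0000 + 0.0000) ≈ 8.917 × 0.0761 ≈ 0.679 μg/mL.

0.7 μg/mL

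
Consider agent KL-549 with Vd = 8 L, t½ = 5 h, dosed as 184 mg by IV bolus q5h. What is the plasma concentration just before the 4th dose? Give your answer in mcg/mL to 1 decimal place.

f = (1/2)^(τ/t½) = (1/2)^(5/5) ≈ 0.5000.
C₀ = D/Vd = 184/8 ≈ 23.000 mcg/mL.
Before the 4th dose, 3 doses have been given. Superposition: Cmin = C₀·(f + f² + … + f^3).
≈ 23.000 × (0.5000 + 0.2500 + 0.1250) ≈ 23.000 × 0.8750 ≈ 20.125 mcg/mL.

20.1 mcg/mL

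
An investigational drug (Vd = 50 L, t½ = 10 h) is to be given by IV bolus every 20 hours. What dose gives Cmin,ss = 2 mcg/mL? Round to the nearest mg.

τ/t½ = 20/10 ≈ 2, so f = (1/2)^(20/10) ≈ 0.250000.
Cmin,ss = (D/Vd)·f/(1−f), so D = Cmin,ss·Vd·(1−f)/f.
D = 2 × 50 × (1−f)/f ≈ 2 × 50 × 3.00000 ≈ 300.00 mg.

300 mg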